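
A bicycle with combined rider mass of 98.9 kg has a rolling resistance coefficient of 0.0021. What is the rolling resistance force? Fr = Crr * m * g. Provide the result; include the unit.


Fr = 0.0021 * 98.9 * 9.81
= 0.20769 * 9.81
= 2.037 N

2.037 N


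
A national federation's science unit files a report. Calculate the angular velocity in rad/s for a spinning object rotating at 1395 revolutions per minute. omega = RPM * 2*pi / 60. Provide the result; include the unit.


omega = RPM * 2*pi / 60
= 1395 * 6.28318531 / 60
= 146.084 rad/s

146.084 rad/s


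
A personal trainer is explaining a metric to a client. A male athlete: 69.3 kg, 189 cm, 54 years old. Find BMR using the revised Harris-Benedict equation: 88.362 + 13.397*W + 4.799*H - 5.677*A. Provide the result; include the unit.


Intercept = 88.362
Weight contribution = 13.397 * 69.3 = 928.4121
Height contribution = 4.799 * 189 = 907.011
Age contribution = 5.677 * 54 = 306.558
BMR = 88.362 + 928.4121 + 907.011 - 306.558
= 1617.23 kcal/day

1617.23 kcal/day


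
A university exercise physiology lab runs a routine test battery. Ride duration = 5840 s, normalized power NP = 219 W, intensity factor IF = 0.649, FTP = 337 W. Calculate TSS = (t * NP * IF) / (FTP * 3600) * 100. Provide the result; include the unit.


Numerator = 5840 * 219 * 0.649 = 830045.04
Denominator = 337 * 3600 = 1213200
TSS = 830045.04 / 1213200 * 100
= 68.42

68.42 TSS


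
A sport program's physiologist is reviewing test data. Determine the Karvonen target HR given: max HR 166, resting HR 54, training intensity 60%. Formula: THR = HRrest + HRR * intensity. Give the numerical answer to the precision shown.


HRR = HRmax - HRrest = 166 - 54 = 112
THR = 54 + 112 * 0.6
= 121.2 bpm

121.2 bpm


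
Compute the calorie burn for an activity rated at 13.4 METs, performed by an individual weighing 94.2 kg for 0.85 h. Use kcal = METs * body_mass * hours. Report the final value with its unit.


Product of METs and mass = 13.4 * 94.2 = 1262.28
Total kcal = 1262.28 * 0.85 = 1072.94 kcal

1072.94 kcal


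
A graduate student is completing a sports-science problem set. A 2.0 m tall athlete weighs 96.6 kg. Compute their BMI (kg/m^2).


height^2 = 4.0 m^2
BMI = 96.6 / 4.0 = 24.15 kg/m^2

24.15 kg/m^2


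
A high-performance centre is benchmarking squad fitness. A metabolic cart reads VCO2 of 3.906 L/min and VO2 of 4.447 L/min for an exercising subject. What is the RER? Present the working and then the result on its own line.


RER = VCO2 / VO2 = 3.906 / 4.447 = 0.8783

0.8783


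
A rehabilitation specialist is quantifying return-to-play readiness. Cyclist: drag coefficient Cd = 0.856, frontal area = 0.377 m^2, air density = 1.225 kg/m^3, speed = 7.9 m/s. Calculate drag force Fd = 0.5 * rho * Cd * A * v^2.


v^2 = 7.9^2 = 62.41
Fd = 0.5 * 1.225 * 0.856 * 0.377 * 62.41
= 12.336 N

12.336 N


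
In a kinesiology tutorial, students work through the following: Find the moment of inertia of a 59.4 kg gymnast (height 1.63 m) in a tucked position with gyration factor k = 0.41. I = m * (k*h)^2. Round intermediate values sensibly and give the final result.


Radius of gyration = 0.41 * 1.63 = 0.6683 m
I = 59.4 * 0.6683^2
= 59.4 * 0.446625
= 26.53 kg*m^2

26.53 kg*m^2


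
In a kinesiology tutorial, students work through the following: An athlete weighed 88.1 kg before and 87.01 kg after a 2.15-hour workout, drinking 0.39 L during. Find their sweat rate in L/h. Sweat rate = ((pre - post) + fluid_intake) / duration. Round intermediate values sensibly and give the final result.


Body mass change = 1.09 kg
Total sweat loss = 1.09 + 0.39 = 1.48 L
Rate = 1.48 / 2.15 = 0.688 L/h

0.688 L/h


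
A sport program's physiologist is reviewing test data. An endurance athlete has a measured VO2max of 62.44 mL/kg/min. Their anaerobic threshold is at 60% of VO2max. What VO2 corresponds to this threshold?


Anaerobic threshold VO2 = VO2max * 60%
= 62.44 * 0.6
= 37.46 mL/kg/min

37.46 mL/kg/min


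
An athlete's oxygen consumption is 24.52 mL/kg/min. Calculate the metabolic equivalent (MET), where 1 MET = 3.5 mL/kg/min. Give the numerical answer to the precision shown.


MET = VO2 / 3.5
= 24.52 / 3.5
= 7.01 METs

7.01 METs


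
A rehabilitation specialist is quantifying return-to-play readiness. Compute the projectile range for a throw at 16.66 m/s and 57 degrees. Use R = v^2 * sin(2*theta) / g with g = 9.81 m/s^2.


Two times the angle = 114 degrees
sin(114) = 0.913545
R = 277.5556 * 0.913545 / 9.81 = 25.847 m

25.847 m


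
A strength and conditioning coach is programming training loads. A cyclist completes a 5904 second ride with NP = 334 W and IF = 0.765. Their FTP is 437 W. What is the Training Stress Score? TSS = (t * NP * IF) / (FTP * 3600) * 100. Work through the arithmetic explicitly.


t * NP * IF = 5904 * 334 * 0.765 = 1508531.04
FTP * 3600 = 1573200
TSS = (1508531.04 / 1573200) * 100 = 95.89

95.89 TSS


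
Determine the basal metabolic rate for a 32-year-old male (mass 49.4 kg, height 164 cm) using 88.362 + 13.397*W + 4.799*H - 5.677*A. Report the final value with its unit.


BMR = 88.362 + 13.397*49.4 + 4.799*164 - 5.677*32
= 1355.55 kcal/day

1355.55 kcal/day


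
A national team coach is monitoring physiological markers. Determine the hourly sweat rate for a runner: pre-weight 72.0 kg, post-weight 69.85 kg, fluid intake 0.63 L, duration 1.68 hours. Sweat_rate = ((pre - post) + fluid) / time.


Mass lost = 72.0 - 69.85 = 2.15 kg
Add fluid consumed: 2.15 + 0.63 = 2.78 L total sweat
Sweat rate = 2.78 / 1.68 = 1.655 L/h

1.655 L/h


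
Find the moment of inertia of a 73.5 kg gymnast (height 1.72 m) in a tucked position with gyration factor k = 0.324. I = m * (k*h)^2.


Radius of gyration = 0.324 * 1.72 = 0.55728 m
I = 73.5 * 0.55728^2
= 73.5 * 0.310561
= 22.826 kg*m^2

22.826 kg*m^2


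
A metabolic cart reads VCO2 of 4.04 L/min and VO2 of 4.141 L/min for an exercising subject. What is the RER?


RER = VCO2 / VO2 = 4.04 / 4.141 = 0.9756

0.9756


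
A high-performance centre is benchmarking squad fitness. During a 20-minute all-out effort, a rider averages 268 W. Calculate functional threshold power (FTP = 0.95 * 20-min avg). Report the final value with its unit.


FTP = 0.95 * 268
= 254.6 W

254.6 W


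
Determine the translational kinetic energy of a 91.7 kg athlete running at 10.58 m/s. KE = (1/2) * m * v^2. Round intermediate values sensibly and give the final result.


KE = 0.5 * m * v^2
= 0.5 * 91.7 * 10.58^2
= 0.5 * 91.7 * 111.9364
= 5132.28 J

5132.28 J


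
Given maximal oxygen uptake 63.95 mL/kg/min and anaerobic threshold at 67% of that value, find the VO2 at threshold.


Percentage as decimal = 0.67
VO2 at AT = 63.95 * 0.67 = 42.85 mL/kg/min

42.85 mL/kg/min


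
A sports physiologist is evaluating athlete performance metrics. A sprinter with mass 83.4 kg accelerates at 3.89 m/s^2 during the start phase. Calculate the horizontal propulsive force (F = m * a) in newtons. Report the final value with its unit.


F = m * a
= 83.4 * 3.89
= 324.43 N

324.43 N


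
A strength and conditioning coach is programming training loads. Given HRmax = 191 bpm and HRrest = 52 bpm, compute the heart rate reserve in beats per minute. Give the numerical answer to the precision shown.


Heart rate reserve = maximum HR minus resting HR
HRR = 191 - 52 = 139 bpm

139 bpm


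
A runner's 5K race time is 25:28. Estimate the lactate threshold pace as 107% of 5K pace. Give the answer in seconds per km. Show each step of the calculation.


Total race time = 25*60 + 28 = 1528 seconds
5K pace = 1528 / 5 = 305.6 sec/km
LT pace = 305.6 * 1.07 = 326.99 sec/km

326.99 s/km


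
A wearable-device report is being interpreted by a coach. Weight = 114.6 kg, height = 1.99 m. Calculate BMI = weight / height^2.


height^2 = 1.99^2 = 3.9601
BMI = 114.6 / 3.9601 = 28.94 kg/m^2

28.94 kg/m^2


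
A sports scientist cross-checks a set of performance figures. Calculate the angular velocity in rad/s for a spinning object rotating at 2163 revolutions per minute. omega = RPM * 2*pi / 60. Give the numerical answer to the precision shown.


omega = RPM * 2*pi / 60
= 2163 * 6.28318531 / 60
= 226.509 rad/s

226.509 rad/s


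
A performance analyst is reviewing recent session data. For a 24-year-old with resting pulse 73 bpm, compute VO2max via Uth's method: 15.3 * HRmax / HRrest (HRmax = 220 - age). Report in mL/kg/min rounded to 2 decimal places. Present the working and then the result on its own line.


Step 1: HRmax = 220 - 24 = 196 bpm
Step 2: Ratio = 196 / 73 = 2.6849
Step 3: VO2max = 15.3 * 2.6849 = 41.08 mL/kg/min

41.08 mL/kg/min


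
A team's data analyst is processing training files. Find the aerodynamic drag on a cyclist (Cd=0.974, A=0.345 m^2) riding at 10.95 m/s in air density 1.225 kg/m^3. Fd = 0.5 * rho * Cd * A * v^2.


Fd = 0.5 * 1.225 * 0.974 * 0.345 * 10.95^2
= 0.5 * 1.225 * 0.974 * 0.345 * 119.9025
= 24.678 N

24.678 N


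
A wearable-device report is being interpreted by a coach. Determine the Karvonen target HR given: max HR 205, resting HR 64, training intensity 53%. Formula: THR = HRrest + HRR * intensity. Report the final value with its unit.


HRR = HRmax - HRrest = 205 - 64 = 141
THR = 64 + 141 * 0.53
= 138.73 bpm

138.73 bpm


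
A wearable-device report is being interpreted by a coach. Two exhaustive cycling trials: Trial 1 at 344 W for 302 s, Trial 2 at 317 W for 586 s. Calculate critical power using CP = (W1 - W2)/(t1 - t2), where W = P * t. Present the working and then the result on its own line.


W1 = 344 * 302 = 103888 J
W2 = 317 * 586 = 185762 J
CP = (103888 - 185762) / (302 - 586)
= -81874 / -284
= 288.29 W

288.29 W


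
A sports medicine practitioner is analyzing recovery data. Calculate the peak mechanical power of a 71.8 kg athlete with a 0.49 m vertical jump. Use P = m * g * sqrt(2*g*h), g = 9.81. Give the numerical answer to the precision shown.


First, sqrt(2gh) = sqrt(2 * 9.81 * 0.49)
= sqrt(9.6138) = 3.100613 m/s
Power = 71.8 * 9.81 * 3.100613 = 2183.94 W

2183.94 W


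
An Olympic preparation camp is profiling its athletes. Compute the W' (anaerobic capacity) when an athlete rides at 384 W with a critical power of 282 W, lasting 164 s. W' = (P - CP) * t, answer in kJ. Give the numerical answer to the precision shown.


Above-CP power = 102 W
Duration = 164 s
W' = 102 * 164 = 16728 J
Convert: 16728 / 1000 = 16.728 kJ

16.728 kJ


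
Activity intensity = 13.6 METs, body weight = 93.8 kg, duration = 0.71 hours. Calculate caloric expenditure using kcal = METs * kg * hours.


kcal = 13.6 * 93.8 * 0.71
= 1275.68 * 0.71
= 905.73 kcal

905.73 kcal


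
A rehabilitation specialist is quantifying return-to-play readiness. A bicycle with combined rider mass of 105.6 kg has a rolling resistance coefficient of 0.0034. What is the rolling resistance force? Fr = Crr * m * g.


Fr = 0.0034 * 105.6 * 9.81
= 0.35904 * 9.81
= 3.522 N

3.522 N


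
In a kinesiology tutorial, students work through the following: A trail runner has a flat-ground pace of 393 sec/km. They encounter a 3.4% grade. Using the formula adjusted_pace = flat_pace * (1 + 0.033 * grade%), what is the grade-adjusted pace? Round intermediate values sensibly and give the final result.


Grade factor = 1 + 0.033 * 3.4 = 1.1122
Adjusted = 393 * 1.1122 = 437.09 sec/km

437.09 s/km


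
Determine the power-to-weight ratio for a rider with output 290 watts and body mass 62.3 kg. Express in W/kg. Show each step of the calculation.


P/W = 290 / 62.3 = 4.655 W/kg

4.655 W/kg


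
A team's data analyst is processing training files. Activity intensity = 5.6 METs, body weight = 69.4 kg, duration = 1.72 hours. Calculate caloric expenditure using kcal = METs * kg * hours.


kcal = 5.6 * 69.4 * 1.72
= 388.64 * 1.72
= 668.46 kcal

668.46 kcal


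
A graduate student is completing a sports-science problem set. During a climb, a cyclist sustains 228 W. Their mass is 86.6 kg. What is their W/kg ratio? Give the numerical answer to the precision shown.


Power-to-weight = 228 W / 86.6 kg
= 2.633 W/kg

2.633 W/kg


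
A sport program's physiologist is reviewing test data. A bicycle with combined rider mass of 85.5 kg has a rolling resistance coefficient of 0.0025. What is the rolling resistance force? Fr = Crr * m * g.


Fr = 0.0025 * 85.5 * 9.81
= 0.21375 * 9.81
= 2.097 N

2.097 N


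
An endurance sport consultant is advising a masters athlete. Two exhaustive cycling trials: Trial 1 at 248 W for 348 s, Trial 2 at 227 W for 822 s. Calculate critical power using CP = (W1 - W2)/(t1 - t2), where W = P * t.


W1 = 248 * 348 = 86304 J
W2 = 227 * 822 = 186594 J
CP = (86304 - 186594) / (348 - 822)
= -100290 / -474
= 211.58 W

211.58 W


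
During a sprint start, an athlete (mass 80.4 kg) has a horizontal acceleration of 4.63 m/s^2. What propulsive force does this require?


Propulsive force = mass * acceleration
= 80.4 kg * 4.63 m/s^2
= 372.25 N

372.25 N


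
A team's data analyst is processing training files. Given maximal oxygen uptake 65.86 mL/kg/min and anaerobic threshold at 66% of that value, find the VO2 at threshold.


Percentage as decimal = 0.66
VO2 at AT = 65.86 * 0.66 = 43.47 mL/kg/min

43.47 mL/kg/min


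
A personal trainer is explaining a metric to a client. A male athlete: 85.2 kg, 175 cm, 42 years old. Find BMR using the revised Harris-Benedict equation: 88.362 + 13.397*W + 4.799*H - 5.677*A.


Intercept = 88.362
Weight contribution = 13.397 * 85.2 = 1141.4244
Height contribution = 4.799 * 175 = 839.825
Age contribution = 5.677 * 42 = 238.434
BMR = 88.362 + 1141.4244 + 839.825 - 238.434
= 1831.18 kcal/day

1831.18 kcal/day


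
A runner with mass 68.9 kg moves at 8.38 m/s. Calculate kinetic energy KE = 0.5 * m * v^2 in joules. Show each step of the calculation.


v^2 = 8.38^2 = 70.2244
KE = 0.5 * 68.9 * 70.2244
= 2419.23 J

2419.23 J


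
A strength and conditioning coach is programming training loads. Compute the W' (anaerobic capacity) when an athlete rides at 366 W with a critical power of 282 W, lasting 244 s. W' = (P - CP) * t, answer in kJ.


Above-CP power = 84 W
Duration = 244 s
W' = 84 * 244 = 20496 J
Convert: 20496 / 1000 = 20.496 kJ

20.496 kJ


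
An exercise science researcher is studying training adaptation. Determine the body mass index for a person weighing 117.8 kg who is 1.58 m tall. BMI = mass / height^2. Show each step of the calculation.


BMI = mass / height^2
= 117.8 / 1.58^2
= 117.8 / 2.4964
= 47.19 kg/m^2

47.19 kg/m^2


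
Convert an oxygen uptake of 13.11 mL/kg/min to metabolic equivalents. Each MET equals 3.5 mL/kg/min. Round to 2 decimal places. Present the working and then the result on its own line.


One MET = 3.5 mL/kg/min
Number of METs = 13.11 / 3.5
= 3.75 METs

3.75 METs


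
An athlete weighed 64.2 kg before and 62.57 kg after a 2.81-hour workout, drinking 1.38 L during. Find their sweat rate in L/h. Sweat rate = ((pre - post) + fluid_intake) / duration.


Body mass change = 1.63 kg
Total sweat loss = 1.63 + 1.38 = 3.01 L
Rate = 3.01 / 2.81 = 1.071 L/h

1.071 L/h


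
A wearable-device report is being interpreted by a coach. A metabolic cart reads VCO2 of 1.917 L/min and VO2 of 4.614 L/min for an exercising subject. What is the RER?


RER = VCO2 / VO2 = 1.917 / 4.614 = 0.4155

0.4155


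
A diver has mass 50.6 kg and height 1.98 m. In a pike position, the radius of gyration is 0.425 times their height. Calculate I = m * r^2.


r = 0.425 * 1.98 = 0.8415 m
I = m * r^2 = 50.6 * 0.708122 = 35.831 kg*m^2

35.831 kg*m^2


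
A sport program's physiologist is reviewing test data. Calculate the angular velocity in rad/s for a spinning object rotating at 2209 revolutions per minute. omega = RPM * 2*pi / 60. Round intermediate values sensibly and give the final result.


omega = RPM * 2*pi / 60
= 2209 * 6.28318531 / 60
= 231.326 rad/s

231.326 rad/s


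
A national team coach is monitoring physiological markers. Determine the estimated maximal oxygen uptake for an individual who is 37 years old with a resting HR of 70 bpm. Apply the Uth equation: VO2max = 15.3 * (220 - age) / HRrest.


HRmax = 220 - 37 = 183
VO2max = 15.3 * (183 / 70)
= 15.3 * 2.6143
= 40.0 mL/kg/min

40.0 mL/kg/min


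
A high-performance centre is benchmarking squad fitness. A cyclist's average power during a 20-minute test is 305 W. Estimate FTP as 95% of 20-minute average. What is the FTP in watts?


FTP = 20-min power * 0.95
= 305 * 0.95
= 289.75 W

289.75 W


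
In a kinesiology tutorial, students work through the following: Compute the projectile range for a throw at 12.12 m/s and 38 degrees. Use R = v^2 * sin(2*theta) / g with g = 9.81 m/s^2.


Two times the angle = 76 degrees
sin(76) = 0.970296
R = 146.8944 * 0.970296 / 9.81 = 14.529 m

14.529 m


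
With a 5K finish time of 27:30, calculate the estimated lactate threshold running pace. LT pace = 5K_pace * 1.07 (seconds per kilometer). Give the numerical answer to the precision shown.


Race duration = 1650 s for 5 km
Average pace = 1650 / 5 = 330.0 s/km
LT pace = 330.0 * 1.07
= 353.1 s/km

353.1 s/km


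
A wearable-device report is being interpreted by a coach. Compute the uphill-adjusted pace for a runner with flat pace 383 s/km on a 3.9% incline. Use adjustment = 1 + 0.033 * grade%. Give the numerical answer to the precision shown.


Adjustment factor = 1 + 0.033 * 3.9 = 1.1287
Grade-adjusted pace = 383 * 1.1287 = 432.29 s/km

432.29 s/km


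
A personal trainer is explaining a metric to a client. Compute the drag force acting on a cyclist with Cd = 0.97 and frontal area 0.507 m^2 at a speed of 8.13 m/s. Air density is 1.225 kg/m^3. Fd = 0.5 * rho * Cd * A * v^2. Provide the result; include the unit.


Step 1: v^2 = 66.0969
Step 2: Fd = 0.5 * 1.225 * 0.97 * 0.507 * 66.0969
= 19.91 N

19.91 N


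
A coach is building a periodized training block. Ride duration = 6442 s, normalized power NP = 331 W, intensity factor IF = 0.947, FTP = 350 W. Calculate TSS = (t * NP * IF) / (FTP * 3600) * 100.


Numerator = 6442 * 331 * 0.947 = 2019289.994
Denominator = 350 * 3600 = 1260000
TSS = 2019289.994 / 1260000 * 100
= 160.26

160.26 TSS


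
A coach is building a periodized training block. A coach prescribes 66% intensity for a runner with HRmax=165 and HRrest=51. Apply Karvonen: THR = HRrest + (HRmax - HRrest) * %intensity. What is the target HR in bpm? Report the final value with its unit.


Heart rate reserve = 165 - 51 = 114
Intensity fraction = 66 / 100 = 0.66
THR = 51 + 114 * 0.66 = 126.24 bpm

126.24 bpm


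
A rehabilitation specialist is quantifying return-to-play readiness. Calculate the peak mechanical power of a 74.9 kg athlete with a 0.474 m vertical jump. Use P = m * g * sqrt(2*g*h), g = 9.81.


First, sqrt(2gh) = sqrt(2 * 9.81 * 0.474)
= sqrt(9.29988) = 3.04957 m/s
Power = 74.9 * 9.81 * 3.04957 = 2240.73 W

2240.73 W


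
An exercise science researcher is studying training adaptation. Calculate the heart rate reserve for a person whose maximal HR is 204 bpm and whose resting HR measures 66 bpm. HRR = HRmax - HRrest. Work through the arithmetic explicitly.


HRmax = 204 bpm
HRrest = 66 bpm
HRR = 204 - 66 = 138 bpm

138 bpm


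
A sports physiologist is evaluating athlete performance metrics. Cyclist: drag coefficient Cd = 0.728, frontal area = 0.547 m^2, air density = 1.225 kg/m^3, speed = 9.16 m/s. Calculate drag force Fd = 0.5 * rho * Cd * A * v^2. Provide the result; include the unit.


v^2 = 9.16^2 = 83.9056
Fd = 0.5 * 1.225 * 0.728 * 0.547 * 83.9056
= 20.465 N

20.465 N


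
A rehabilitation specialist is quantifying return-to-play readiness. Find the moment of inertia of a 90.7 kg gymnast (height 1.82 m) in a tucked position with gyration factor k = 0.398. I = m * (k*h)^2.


Radius of gyration = 0.398 * 1.82 = 0.72436 m
I = 90.7 * 0.72436^2
= 90.7 * 0.524697
= 47.59 kg*m^2

47.59 kg*m^2


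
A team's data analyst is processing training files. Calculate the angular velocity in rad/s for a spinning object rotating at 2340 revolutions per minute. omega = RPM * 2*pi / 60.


omega = RPM * 2*pi / 60
= 2340 * 6.28318531 / 60
= 245.044 rad/s

245.044 rad/s


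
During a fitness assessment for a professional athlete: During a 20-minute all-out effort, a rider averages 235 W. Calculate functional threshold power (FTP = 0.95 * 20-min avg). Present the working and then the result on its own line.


FTP = 0.95 * 235
= 223.25 W

223.25 W


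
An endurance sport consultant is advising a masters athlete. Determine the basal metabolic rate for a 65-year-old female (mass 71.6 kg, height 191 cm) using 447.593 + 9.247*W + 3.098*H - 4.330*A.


BMR = 447.593 + 9.247*71.6 + 3.098*191 - 4.330*65
= 1419.95 kcal/day

1419.95 kcal/day


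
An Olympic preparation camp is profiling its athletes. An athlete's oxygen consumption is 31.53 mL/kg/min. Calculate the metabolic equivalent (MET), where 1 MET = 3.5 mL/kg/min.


MET = VO2 / 3.5
= 31.53 / 3.5
= 9.01 METs

9.01 METs


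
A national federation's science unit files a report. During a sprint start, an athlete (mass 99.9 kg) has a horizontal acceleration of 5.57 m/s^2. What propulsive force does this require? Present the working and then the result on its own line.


Propulsive force = mass * acceleration
= 99.9 kg * 5.57 m/s^2
= 556.44 N

556.44 N


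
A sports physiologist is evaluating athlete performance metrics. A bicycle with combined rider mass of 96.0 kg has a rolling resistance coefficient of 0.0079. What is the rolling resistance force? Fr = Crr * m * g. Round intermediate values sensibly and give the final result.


Fr = 0.0079 * 96.0 * 9.81
= 0.7584 * 9.81
= 7.44 N

7.44 N


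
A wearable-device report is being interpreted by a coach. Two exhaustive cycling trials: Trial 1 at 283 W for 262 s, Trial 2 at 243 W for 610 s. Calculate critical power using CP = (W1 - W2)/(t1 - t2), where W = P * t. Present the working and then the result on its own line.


W1 = 283 * 262 = 74146 J
W2 = 243 * 610 = 148230 J
CP = (74146 - 148230) / (262 - 610)
= -74084 / -348
= 212.89 W

212.89 W


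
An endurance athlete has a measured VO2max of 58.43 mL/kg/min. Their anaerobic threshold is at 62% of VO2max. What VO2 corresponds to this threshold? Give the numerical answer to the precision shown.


Anaerobic threshold VO2 = VO2max * 62%
= 58.43 * 0.62
= 36.23 mL/kg/min

36.23 mL/kg/min


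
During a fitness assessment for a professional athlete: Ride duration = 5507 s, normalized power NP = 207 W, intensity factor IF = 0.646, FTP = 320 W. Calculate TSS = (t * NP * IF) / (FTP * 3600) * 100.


Numerator = 5507 * 207 * 0.646 = 736407.054
Denominator = 320 * 3600 = 1152000
TSS = 736407.054 / 1152000 * 100
= 63.92

63.92 TSS


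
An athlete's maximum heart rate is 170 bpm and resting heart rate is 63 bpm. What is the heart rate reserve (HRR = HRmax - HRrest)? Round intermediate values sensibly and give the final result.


HRR = HRmax - HRrest
= 170 - 63
= 107 bpm

107 bpm


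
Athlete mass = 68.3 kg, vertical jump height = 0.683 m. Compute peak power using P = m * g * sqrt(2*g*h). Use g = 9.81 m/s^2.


sqrt(2 * 9.81 * 0.683) = sqrt(13.40046) = 3.660664 m/s
P = 68.3 * 9.81 * 3.660664
= 2452.73 W

2452.73 W


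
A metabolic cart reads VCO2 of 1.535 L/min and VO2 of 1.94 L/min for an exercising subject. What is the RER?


RER = VCO2 / VO2 = 1.535 / 1.94 = 0.7912

0.7912


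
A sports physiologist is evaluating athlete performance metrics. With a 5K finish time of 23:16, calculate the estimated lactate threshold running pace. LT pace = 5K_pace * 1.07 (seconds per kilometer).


Race duration = 1396 s for 5 km
Average pace = 1396 / 5 = 279.2 s/km
LT pace = 279.2 * 1.07
= 298.74 s/km

298.74 s/km


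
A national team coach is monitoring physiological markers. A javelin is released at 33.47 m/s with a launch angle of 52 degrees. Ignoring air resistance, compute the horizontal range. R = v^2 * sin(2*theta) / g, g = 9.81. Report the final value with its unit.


Launch speed squared = 1120.2409
sin(2 * 52 deg) = 0.970296
Range = 1120.2409 * 0.970296 / 9.81
= 110.802 m

110.802 m


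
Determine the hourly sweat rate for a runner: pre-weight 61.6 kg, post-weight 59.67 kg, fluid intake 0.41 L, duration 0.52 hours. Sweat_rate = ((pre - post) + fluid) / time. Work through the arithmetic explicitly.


Mass lost = 61.6 - 59.67 = 1.93 kg
Add fluid consumed: 1.93 + 0.41 = 2.34 L total sweat
Sweat rate = 2.34 / 0.52 = 4.5 L/h

4.5 L/h


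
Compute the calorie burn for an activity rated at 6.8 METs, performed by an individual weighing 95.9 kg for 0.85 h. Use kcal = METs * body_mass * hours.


Product of METs and mass = 6.8 * 95.9 = 652.12
Total kcal = 652.12 * 0.85 = 554.3 kcal

554.3 kcal


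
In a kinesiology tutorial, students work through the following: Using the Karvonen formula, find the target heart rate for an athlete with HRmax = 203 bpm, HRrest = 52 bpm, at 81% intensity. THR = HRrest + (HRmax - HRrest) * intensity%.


HRR = 203 - 52 = 151
THR = 52 + 151 * 0.81
= 52 + 122.31
= 174.31 bpm

174.31 bpm


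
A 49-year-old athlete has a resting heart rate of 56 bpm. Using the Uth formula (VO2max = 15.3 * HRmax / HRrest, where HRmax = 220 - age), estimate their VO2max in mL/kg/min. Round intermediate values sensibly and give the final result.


HRmax = 220 - 49 = 171 bpm
Ratio = HRmax / HRrest = 171 / 56 = 3.0536
VO2max = 15.3 * 3.0536 = 46.72 mL/kg/min

46.72 mL/kg/min


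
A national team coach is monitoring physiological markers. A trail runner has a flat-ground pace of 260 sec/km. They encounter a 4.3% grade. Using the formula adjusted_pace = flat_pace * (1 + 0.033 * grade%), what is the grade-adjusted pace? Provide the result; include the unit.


Grade factor = 1 + 0.033 * 4.3 = 1.1419
Adjusted = 260 * 1.1419 = 296.89 sec/km

296.89 s/km


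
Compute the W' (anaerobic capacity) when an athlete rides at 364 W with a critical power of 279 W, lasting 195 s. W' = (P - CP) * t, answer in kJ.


Above-CP power = 85 W
Duration = 195 s
W' = 85 * 195 = 16575 J
Convert: 16575 / 1000 = 16.575 kJ

16.575 kJ


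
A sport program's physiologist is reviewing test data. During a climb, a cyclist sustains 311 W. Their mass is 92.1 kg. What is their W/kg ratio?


Power-to-weight = 311 W / 92.1 kg
= 3.377 W/kg

3.377 W/kg


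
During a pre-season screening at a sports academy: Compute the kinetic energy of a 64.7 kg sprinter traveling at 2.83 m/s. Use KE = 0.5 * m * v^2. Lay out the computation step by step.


Velocity squared = 8.0089
KE = 0.5 * 64.7 * 8.0089 = 259.09 J

259.09 J


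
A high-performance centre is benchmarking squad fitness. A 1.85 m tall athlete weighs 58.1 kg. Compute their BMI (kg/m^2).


height^2 = 3.4225 m^2
BMI = 58.1 / 3.4225 = 16.98 kg/m^2

16.98 kg/m^2


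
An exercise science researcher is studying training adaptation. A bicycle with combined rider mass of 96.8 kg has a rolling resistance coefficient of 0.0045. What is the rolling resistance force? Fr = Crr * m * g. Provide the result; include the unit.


Fr = 0.0045 * 96.8 * 9.81
= 0.4356 * 9.81
= 4.273 N

4.273 N


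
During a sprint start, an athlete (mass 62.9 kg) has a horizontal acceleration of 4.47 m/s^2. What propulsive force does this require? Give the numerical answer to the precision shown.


Propulsive force = mass * acceleration
= 62.9 kg * 4.47 m/s^2
= 281.16 N

281.16 N


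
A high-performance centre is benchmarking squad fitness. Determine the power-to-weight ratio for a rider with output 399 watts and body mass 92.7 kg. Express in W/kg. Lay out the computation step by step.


P/W = 399 / 92.7 = 4.304 W/kg

4.304 W/kg


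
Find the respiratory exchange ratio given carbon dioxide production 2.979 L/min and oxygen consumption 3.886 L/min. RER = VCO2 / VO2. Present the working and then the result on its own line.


VCO2 = 2.979 L/min
VO2 = 3.886 L/min
RER = 2.979 / 3.886 = 0.7666

0.7666


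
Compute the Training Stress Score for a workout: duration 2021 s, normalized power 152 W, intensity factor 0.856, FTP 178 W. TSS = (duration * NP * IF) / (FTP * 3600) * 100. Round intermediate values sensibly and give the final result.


Product = 2021 * 152 * 0.856 = 262956.352
Base = 178 * 3600 = 640800
TSS = 262956.352 / 640800 * 100 = 41.04

41.04 TSS


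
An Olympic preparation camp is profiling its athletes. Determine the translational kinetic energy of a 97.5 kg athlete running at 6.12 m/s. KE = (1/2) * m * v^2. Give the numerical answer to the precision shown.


KE = 0.5 * m * v^2
= 0.5 * 97.5 * 6.12^2
= 0.5 * 97.5 * 37.4544
= 1825.9 J

1825.9 J


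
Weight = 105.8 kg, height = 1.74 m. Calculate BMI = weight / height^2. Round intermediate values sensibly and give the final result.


height^2 = 1.74^2 = 3.0276
BMI = 105.8 / 3.0276 = 34.95 kg/m^2

34.95 kg/m^2


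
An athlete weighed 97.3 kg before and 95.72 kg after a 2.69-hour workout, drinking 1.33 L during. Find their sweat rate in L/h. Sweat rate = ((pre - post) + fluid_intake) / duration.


Body mass change = 1.58 kg
Total sweat loss = 1.58 + 1.33 = 2.91 L
Rate = 2.91 / 2.69 = 1.082 L/h

1.082 L/h


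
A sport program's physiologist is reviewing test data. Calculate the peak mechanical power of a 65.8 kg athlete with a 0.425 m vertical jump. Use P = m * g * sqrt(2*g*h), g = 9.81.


First, sqrt(2gh) = sqrt(2 * 9.81 * 0.425)
= sqrt(8.3385) = 2.887646 m/s
Power = 65.8 * 9.81 * 2.887646 = 1863.97 W

1863.97 W


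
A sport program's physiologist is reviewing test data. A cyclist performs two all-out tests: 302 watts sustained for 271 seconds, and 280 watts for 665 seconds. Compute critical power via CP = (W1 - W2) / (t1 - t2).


W1 = P1 * t1 = 302 * 271 = 81842 J
W2 = P2 * t2 = 280 * 665 = 186200 J
CP = (81842 - 186200) / (271 - 665)
= 264.87 W

264.87 W


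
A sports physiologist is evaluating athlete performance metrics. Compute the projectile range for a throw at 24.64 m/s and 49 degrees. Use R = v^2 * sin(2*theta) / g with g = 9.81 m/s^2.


Two times the angle = 98 degrees
sin(98) = 0.990268
R = 607.1296 * 0.990268 / 9.81 = 61.287 m

61.287 m


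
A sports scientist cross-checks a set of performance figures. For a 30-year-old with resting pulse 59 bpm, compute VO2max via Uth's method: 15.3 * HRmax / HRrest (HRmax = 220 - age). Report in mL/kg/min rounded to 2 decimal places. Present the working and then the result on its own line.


Step 1: HRmax = 220 - 30 = 190 bpm
Step 2: Ratio = 190 / 59 = 3.2203
Step 3: VO2max = 15.3 * 3.2203 = 49.27 mL/kg/min

49.27 mL/kg/min


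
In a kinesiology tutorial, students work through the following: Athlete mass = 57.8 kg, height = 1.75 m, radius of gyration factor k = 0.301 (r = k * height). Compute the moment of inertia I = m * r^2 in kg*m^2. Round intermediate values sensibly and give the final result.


r = k * height = 0.301 * 1.75 = 0.52675 m
r^2 = 0.52675^2 = 0.277466
I = 57.8 * 0.277466 = 16.038 kg*m^2

16.038 kg*m^2


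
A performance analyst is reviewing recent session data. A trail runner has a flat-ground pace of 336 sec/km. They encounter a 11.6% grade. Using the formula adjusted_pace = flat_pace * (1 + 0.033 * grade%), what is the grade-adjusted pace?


Grade factor = 1 + 0.033 * 11.6 = 1.3828
Adjusted = 336 * 1.3828 = 464.62 sec/km

464.62 s/km


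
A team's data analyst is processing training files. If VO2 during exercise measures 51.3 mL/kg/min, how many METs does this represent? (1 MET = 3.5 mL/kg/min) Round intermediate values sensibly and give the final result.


METs = VO2 / 3.5 = 51.3 / 3.5 = 14.66

14.66 METs


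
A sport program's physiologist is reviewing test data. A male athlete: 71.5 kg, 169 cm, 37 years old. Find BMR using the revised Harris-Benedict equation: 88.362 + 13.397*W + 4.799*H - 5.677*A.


Intercept = 88.362
Weight contribution = 13.397 * 71.5 = 957.8855
Height contribution = 4.799 * 169 = 811.031
Age contribution = 5.677 * 37 = 210.049
BMR = 88.362 + 957.8855 + 811.031 - 210.049
= 1647.23 kcal/day

1647.23 kcal/day


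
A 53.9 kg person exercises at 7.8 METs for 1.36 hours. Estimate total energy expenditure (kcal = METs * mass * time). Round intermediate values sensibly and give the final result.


Energy = METs * mass(kg) * time(h)
= 7.8 * 53.9 * 1.36
= 571.77 kcal

571.77 kcal


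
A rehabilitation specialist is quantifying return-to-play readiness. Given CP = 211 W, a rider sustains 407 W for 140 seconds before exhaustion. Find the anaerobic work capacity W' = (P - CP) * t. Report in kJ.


Excess power = 407 - 211 = 196 W
Work above CP = 196 * 140 = 27440 J
W' = 27.44 kJ

27.44 kJ


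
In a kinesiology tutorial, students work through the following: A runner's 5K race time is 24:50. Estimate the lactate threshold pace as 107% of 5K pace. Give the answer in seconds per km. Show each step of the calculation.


Total race time = 24*60 + 50 = 1490 seconds
5K pace = 1490 / 5 = 298.0 sec/km
LT pace = 298.0 * 1.07 = 318.86 sec/km

318.86 s/km


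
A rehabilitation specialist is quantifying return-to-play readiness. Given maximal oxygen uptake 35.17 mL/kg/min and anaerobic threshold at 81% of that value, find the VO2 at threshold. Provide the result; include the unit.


Percentage as decimal = 0.81
VO2 at AT = 35.17 * 0.81 = 28.49 mL/kg/min

28.49 mL/kg/min


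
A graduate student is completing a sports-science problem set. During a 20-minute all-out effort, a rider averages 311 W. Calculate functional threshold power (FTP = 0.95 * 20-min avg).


FTP = 0.95 * 311
= 295.45 W

295.45 W


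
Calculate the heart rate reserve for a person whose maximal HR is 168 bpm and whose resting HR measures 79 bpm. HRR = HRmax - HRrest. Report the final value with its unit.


HRmax = 168 bpm
HRrest = 79 bpm
HRR = 168 - 79 = 89 bpm

89 bpm


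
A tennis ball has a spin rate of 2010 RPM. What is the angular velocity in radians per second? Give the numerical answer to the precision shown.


Convert RPM to rad/s: multiply by 2*pi and divide by 60
omega = 2010 * 2 * pi / 60
= 210.487 rad/s

210.487 rad/s


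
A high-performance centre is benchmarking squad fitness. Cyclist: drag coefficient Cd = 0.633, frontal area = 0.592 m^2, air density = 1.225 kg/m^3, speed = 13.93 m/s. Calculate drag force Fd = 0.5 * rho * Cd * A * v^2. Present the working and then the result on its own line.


v^2 = 13.93^2 = 194.0449
Fd = 0.5 * 1.225 * 0.633 * 0.592 * 194.0449
= 44.538 N

44.538 N


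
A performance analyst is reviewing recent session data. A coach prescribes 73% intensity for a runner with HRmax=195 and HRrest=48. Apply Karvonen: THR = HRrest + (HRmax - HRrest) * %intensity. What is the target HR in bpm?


Heart rate reserve = 195 - 48 = 147
Intensity fraction = 73 / 100 = 0.73
THR = 48 + 147 * 0.73 = 155.31 bpm

155.31 bpm


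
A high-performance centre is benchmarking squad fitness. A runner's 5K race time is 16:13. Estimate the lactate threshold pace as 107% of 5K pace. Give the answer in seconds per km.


Total race time = 16*60 + 13 = 973 seconds
5K pace = 973 / 5 = 194.6 sec/km
LT pace = 194.6 * 1.07 = 208.22 sec/km

208.22 s/km


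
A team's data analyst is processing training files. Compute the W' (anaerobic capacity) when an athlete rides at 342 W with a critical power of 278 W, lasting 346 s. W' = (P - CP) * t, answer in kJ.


Above-CP power = 64 W
Duration = 346 s
W' = 64 * 346 = 22144 J
Convert: 22144 / 1000 = 22.144 kJ

22.144 kJ


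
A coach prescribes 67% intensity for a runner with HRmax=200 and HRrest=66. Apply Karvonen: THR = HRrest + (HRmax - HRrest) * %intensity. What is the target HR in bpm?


Heart rate reserve = 200 - 66 = 134
Intensity fraction = 67 / 100 = 0.67
THR = 66 + 134 * 0.67 = 155.78 bpm

155.78 bpm


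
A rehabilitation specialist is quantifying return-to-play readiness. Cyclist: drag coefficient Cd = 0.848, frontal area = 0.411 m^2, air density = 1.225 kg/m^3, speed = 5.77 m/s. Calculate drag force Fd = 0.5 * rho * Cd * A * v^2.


v^2 = 5.77^2 = 33.2929
Fd = 0.5 * 1.225 * 0.848 * 0.411 * 33.2929
= 7.107 N

7.107 N


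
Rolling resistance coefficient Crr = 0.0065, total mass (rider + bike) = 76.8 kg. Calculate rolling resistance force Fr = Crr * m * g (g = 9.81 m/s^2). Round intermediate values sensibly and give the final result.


Fr = Crr * m * g
= 0.0065 * 76.8 * 9.81
= 4.897 N

4.897 N


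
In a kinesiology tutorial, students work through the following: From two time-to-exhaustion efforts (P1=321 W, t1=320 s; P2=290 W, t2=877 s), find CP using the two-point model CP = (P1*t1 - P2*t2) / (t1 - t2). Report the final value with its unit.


Work in trial 1 = 102720 J
Work in trial 2 = 254330 J
Delta work = -151610 J
Delta time = -557 s
CP = -151610 / -557 = 272.19 W

272.19 W


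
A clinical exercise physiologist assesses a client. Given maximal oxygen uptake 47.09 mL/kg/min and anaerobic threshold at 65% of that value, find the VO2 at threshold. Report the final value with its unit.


Percentage as decimal = 0.65
VO2 at AT = 47.09 * 0.65 = 30.61 mL/kg/min

30.61 mL/kg/min


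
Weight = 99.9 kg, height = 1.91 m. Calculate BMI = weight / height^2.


height^2 = 1.91^2 = 3.6481
BMI = 99.9 / 3.6481 = 27.38 kg/m^2

27.38 kg/m^2


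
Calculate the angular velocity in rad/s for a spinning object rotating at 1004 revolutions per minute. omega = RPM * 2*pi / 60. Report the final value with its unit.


omega = RPM * 2*pi / 60
= 1004 * 6.28318531 / 60
= 105.139 rad/s

105.139 rad/s


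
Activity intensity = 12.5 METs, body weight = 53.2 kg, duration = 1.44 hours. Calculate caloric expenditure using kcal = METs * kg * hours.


kcal = 12.5 * 53.2 * 1.44
= 665.0 * 1.44
= 957.6 kcal

957.6 kcal


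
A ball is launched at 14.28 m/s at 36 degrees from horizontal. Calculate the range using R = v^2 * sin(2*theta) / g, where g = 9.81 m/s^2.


sin(2 * 36) = sin(72) = 0.951057
v^2 = 14.28^2 = 203.9184
R = 203.9184 * 0.951057 / 9.81
= 19.769 m

19.769 m


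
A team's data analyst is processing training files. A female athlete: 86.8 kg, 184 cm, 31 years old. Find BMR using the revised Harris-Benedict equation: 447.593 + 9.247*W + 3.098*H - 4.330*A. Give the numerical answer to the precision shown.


Intercept = 447.593
Weight contribution = 9.247 * 86.8 = 802.6396
Height contribution = 3.098 * 184 = 570.032
Age contribution = 4.33 * 31 = 134.23
BMR = 447.593 + 802.6396 + 570.032 - 134.23
= 1686.03 kcal/day

1686.03 kcal/day


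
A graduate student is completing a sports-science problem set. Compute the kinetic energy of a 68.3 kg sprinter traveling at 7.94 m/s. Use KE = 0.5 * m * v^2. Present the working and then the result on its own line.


Velocity squared = 63.0436
KE = 0.5 * 68.3 * 63.0436 = 2152.94 J

2152.94 J


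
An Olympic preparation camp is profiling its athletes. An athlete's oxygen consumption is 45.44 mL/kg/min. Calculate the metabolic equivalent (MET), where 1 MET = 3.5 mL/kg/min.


MET = VO2 / 3.5
= 45.44 / 3.5
= 12.98 METs

12.98 METs


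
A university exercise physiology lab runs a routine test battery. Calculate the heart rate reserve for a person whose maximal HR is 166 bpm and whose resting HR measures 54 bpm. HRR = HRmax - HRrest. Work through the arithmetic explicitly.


HRmax = 166 bpm
HRrest = 54 bpm
HRR = 166 - 54 = 112 bpm

112 bpm


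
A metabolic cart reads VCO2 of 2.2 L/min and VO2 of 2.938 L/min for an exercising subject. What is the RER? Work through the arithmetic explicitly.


RER = VCO2 / VO2 = 2.2 / 2.938 = 0.7488

0.7488


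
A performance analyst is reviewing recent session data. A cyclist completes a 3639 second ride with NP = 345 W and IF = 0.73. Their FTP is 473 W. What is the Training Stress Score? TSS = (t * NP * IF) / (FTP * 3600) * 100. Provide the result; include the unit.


t * NP * IF = 3639 * 345 * 0.73 = 916482.15
FTP * 3600 = 1702800
TSS = (916482.15 / 1702800) * 100 = 53.82

53.82 TSS
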